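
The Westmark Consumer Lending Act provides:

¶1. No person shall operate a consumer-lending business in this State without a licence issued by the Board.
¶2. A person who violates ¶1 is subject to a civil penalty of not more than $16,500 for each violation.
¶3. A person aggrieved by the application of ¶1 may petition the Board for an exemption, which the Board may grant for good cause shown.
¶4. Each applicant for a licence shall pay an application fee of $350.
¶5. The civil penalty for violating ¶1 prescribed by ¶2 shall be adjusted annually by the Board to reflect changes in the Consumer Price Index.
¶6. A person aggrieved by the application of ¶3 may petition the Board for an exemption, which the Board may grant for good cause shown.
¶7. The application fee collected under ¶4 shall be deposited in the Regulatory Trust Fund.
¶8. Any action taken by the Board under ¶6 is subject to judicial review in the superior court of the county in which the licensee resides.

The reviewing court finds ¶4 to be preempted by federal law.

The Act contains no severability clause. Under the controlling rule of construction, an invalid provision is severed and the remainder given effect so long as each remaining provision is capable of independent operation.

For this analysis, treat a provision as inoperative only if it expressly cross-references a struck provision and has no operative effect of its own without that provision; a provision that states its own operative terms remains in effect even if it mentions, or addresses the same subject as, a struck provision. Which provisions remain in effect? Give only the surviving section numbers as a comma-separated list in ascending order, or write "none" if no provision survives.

1, 2, 3, 5, 6, 8

¶4 is struck. The whole of ¶7 is the disposition of the application fee, defined by reference to ¶4, so ¶7 cannot stand once ¶4 is removed. Under the stated default rule, only provisions that cannot operate independently fall away; the rest are enforced. ¶1, ¶2, ¶3, ¶5, ¶6, and ¶8 remain in effect.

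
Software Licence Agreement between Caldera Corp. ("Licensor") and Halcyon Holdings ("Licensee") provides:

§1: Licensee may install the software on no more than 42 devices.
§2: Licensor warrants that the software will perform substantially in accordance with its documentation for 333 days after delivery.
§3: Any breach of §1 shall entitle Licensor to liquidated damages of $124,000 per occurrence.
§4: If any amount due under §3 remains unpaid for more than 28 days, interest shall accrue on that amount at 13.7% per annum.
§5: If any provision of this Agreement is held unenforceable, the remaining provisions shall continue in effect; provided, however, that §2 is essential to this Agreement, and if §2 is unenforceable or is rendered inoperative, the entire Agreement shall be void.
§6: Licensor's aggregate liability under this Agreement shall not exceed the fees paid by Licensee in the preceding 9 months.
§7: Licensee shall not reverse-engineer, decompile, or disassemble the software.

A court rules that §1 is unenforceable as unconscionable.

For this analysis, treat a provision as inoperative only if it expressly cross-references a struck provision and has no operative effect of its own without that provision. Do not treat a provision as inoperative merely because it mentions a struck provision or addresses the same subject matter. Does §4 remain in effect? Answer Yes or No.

§1 is struck. §3 has no operative effect of its own apart from §1 and is therefore inoperative. §4 does nothing except set the default interest on the liquidated-damages amount by reference to §3; with §3 gone it has no independent effect and is inoperative. §5 makes §2 an essential term, but §2 is unaffected, so the severability proviso in §5 preserves the remaining provisions. That leaves §2, §5, §6, and §7 in effect. §4 is among the inoperative provisions, so the answer is no.

No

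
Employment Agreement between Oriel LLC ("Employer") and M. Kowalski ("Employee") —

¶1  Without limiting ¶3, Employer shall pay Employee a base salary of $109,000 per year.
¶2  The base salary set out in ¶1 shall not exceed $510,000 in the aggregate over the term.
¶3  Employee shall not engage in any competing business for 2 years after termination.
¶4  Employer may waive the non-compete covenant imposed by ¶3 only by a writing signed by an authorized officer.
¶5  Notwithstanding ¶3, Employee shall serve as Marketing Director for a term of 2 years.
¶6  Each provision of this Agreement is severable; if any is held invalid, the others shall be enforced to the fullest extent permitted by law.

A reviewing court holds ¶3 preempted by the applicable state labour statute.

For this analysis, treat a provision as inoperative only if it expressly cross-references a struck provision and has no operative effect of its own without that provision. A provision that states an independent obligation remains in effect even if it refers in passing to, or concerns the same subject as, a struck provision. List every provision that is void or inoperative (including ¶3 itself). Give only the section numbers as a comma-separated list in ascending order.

¶3 is struck. ¶4 operates only by reference to ¶3, so it falls with ¶3. ¶1 mentions ¶3 but its own obligation stands independently of ¶3, so ¶1 is not affected. ¶5 mentions ¶3 but its own obligation stands independently of ¶3, so ¶5 is not affected. Under the severability clause in ¶6, the remaining provisions continue in force. ¶1, ¶2, ¶5, and ¶6 remain in effect.

3, 4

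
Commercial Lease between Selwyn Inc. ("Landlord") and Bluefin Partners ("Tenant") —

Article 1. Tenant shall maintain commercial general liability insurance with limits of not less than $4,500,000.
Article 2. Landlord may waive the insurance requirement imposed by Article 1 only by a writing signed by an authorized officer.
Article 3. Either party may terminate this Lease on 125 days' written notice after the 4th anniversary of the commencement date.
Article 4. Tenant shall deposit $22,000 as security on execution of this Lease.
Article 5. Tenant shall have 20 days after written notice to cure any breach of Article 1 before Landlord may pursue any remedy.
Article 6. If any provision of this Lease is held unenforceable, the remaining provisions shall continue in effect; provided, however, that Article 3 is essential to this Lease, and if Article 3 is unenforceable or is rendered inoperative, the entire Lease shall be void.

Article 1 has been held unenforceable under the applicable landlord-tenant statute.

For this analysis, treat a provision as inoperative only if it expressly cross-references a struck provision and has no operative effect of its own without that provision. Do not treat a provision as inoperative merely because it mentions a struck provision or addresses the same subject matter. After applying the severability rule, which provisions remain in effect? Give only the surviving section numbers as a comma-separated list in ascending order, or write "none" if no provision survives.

3, 4, 6

Article 1 is struck. Article 2 operates only by reference to Article 1, so it falls with Article 1. The only function of Article 5 is the cure period for breach of Article 1, so it cannot stand once Article 1 is removed. Article 6 makes Article 3 an essential term, but Article 3 is unaffected, so the severability proviso in Article 6 preserves the remaining provisions. The provisions still in force are Article 3, Article 4, and Article 6.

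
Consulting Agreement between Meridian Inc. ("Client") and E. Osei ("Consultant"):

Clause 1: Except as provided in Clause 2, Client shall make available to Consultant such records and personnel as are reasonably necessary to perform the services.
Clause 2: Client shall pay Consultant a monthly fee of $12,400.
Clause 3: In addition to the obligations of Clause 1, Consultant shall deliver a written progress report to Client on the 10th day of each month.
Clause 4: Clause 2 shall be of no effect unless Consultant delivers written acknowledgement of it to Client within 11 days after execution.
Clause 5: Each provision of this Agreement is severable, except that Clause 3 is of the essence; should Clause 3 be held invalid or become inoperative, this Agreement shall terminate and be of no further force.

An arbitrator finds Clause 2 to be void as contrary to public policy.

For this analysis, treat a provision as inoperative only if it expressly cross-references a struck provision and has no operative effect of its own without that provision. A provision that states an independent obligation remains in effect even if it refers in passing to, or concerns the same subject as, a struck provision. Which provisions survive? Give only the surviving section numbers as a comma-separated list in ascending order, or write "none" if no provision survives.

1, 3, 5

Clause 2 is struck. Clause 4 operates only by reference to Clause 2, so it falls with Clause 2. Clause 1 mentions Clause 2 but its own obligation stands independently of Clause 2, so Clause 1 is not affected. Clause 5 makes Clause 3 an essential term, but Clause 3 is unaffected, so the severability proviso in Clause 5 preserves the remaining provisions. That leaves Clause 1, Clause 3, and Clause 5 in effect.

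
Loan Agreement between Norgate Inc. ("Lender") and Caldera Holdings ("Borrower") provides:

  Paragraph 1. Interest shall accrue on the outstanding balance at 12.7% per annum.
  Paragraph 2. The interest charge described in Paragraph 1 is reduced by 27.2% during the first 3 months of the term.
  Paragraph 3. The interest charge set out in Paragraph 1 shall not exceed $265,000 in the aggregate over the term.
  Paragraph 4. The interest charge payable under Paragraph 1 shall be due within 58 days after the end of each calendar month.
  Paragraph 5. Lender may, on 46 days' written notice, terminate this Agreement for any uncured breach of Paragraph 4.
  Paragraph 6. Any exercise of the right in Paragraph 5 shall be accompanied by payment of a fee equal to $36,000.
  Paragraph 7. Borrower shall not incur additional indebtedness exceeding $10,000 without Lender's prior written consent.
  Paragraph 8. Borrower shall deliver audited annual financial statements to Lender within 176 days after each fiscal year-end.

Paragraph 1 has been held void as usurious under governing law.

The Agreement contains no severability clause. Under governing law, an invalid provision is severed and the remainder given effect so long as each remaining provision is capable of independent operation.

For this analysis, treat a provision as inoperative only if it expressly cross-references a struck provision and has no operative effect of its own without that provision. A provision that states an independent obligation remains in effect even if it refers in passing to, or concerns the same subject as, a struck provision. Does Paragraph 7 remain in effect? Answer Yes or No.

Paragraph 1 is struck. The whole of Paragraph 2 is the introductory reduction to the interest charge, defined by reference to Paragraph 1, so Paragraph 2 cannot stand once Paragraph 1 is removed. Paragraph 3 operates only by reference to Paragraph 1, so it falls with Paragraph 1. Paragraph 4 operates only by reference to Paragraph 1, so it falls with Paragraph 1. The only function of Paragraph 5 is the termination right for breach of Paragraph 4, so it cannot stand once Paragraph 4 is removed. Paragraph 6 merely fixes the exercise fee for Paragraph 5; with Paragraph 5 gone it has nothing to operate on and falls away. With no severability clause, the stated default rule severs what cannot stand and enforces each remaining provision that can operate on its own. That leaves Paragraph 7 and Paragraph 8 in effect. Paragraph 7 is among the surviving provisions, so the answer is yes.

Yes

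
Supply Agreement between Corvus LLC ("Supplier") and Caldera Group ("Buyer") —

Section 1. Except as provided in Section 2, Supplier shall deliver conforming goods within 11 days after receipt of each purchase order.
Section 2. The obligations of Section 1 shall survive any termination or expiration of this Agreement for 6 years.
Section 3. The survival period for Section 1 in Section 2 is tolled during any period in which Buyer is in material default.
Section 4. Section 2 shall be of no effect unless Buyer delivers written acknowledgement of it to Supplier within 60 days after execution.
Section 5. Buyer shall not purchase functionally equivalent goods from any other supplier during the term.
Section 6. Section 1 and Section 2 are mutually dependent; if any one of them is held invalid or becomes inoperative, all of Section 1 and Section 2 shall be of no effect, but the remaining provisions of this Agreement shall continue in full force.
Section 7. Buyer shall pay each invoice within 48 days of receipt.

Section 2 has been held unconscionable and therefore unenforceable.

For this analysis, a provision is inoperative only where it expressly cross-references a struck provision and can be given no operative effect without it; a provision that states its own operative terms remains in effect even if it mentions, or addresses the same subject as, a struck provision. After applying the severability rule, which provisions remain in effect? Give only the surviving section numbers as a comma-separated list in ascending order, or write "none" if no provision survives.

Section 2 is struck. Section 3 does nothing except set the tolling of the survival period for Section 1 by reference to Section 2; with Section 2 gone it has no independent effect and is inoperative. The only function of Section 4 is the acknowledgement condition for Section 2, so it cannot stand once Section 2 is removed. Section 6 declares Section 1 and Section 2 mutually dependent; since one of them has fallen, all of them are of no effect. That brings down Section 1 as well. The remainder continues in force under Section 6. The provisions still in force are Section 5, Section 6, and Section 7.

5, 6, 7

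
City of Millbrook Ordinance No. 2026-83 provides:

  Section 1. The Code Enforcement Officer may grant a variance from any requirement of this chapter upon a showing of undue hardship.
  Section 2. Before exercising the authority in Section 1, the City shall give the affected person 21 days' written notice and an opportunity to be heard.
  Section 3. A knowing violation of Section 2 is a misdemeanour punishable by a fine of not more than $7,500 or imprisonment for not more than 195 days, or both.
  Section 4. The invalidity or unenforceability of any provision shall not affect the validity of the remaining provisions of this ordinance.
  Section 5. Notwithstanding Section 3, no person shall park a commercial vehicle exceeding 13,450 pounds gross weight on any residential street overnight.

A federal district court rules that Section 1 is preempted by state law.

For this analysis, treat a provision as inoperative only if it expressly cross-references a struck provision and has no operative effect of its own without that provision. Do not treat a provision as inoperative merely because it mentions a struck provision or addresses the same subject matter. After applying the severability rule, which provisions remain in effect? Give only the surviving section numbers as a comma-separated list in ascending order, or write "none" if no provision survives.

Section 1 is struck. Section 2 operates only by reference to Section 1, so it falls with Section 1. The only function of Section 3 is the criminal penalty for violating Section 2, so it cannot stand once Section 2 is removed. Although Section 5 refers to Section 3, its operative terms do not depend on Section 3, so it remains in effect. Under the severability clause in Section 4, the remaining provisions continue in force. Section 4 and Section 5 remain in effect.

4, 5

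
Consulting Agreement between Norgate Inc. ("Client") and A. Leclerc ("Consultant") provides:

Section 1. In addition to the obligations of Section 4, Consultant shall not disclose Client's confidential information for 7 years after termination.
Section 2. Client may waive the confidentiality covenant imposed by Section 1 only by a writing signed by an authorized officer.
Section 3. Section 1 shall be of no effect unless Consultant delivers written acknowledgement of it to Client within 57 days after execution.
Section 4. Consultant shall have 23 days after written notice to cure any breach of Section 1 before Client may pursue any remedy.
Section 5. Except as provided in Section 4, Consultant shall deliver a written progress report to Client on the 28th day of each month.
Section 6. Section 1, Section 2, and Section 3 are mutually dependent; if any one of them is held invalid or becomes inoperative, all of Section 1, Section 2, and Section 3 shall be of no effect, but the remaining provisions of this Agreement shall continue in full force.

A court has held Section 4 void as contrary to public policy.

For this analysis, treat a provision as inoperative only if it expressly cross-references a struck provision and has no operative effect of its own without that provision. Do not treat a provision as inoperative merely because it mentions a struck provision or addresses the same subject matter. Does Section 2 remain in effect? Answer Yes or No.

Section 4 is struck. Although Section 1 refers to Section 4, its operative terms do not depend on Section 4, so it remains in effect. Although Section 5 refers to Section 4, its operative terms do not depend on Section 4, so it remains in effect. Nothing else in the Agreement is defined by reference to Section 4. Section 6 ties Section 1, Section 2, and Section 3 together, but none of those is affected here; the remaining provisions continue in force under Section 6. Section 1, Section 2, Section 3, Section 5, and Section 6 remain in effect. Section 2 is among the surviving provisions, so the answer is yes.

Yes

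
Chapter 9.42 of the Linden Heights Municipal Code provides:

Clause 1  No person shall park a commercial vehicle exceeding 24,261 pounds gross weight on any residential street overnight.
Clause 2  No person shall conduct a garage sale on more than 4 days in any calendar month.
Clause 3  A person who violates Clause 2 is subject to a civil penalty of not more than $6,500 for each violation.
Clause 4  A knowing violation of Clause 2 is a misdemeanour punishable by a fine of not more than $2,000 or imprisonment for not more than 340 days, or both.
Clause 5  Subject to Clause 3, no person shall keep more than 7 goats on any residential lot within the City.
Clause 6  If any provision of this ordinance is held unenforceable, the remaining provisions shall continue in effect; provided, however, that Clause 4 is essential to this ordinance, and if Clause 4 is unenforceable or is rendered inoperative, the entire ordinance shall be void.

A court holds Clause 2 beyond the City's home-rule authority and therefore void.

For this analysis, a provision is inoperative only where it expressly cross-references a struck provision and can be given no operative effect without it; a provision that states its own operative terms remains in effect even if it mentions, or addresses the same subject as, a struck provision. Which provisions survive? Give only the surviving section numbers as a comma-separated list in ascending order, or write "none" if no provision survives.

Clause 2 is struck. The only function of Clause 3 is the civil penalty for violating Clause 2, so it cannot stand once Clause 2 is removed. Clause 4 has no operative effect of its own apart from Clause 2 and is therefore inoperative. Clause 6 makes Clause 4 an essential term, and Clause 4 has been rendered inoperative by the cascade; under Clause 6, the entire ordinance is therefore void. No provision of the ordinance survives.

none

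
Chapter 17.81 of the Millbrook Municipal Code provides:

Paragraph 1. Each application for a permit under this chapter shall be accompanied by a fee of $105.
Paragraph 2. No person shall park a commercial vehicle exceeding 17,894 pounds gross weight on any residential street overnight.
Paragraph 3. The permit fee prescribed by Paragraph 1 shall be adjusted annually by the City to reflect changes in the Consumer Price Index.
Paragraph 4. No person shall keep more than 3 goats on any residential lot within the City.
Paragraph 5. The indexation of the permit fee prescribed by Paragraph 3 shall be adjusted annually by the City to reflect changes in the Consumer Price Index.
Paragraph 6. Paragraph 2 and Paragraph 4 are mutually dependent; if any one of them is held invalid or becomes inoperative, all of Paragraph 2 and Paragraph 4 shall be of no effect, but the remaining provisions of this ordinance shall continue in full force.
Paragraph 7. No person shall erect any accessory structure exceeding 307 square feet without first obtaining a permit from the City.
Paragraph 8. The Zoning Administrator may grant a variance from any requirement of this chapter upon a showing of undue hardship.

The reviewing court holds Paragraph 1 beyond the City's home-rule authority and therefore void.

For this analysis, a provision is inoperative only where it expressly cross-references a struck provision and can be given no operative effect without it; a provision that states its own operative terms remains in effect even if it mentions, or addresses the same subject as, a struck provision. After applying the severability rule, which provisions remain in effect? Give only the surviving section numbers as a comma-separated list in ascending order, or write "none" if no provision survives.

Paragraph 1 is struck. Paragraph 3 has no operative effect of its own apart from Paragraph 1 and is therefore inoperative. Paragraph 5 operates only by reference to Paragraph 3, so it falls with Paragraph 3. Paragraph 6 ties Paragraph 2 and Paragraph 4 together, but none of those is affected here; the remaining provisions continue in force under Paragraph 6. That leaves Paragraph 2, Paragraph 4, Paragraph 6, Paragraph 7, and Paragraph 8 in effect.

2, 4, 6, 7, 8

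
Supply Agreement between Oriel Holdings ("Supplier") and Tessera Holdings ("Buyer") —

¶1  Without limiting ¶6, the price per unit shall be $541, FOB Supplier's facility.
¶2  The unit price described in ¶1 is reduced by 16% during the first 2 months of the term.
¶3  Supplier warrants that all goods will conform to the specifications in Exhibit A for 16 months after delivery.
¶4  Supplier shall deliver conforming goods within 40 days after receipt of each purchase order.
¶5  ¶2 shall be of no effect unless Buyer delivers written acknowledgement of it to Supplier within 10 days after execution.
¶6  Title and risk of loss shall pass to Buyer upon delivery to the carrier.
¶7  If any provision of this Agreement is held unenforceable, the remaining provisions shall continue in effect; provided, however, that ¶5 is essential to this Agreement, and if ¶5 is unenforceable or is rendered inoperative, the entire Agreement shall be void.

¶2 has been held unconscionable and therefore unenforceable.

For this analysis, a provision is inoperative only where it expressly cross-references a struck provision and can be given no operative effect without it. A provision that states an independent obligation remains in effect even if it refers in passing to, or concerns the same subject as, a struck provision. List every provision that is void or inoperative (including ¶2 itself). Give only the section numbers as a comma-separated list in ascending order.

1, 2, 3, 4, 5, 6, 7

¶2 is struck. The only function of ¶5 is the acknowledgement condition for ¶2, so it cannot stand once ¶2 is removed. ¶7 makes ¶5 an essential term, and ¶5 has been rendered inoperative by the cascade; under ¶7, the entire Agreement is therefore void. No provision of the Agreement survives.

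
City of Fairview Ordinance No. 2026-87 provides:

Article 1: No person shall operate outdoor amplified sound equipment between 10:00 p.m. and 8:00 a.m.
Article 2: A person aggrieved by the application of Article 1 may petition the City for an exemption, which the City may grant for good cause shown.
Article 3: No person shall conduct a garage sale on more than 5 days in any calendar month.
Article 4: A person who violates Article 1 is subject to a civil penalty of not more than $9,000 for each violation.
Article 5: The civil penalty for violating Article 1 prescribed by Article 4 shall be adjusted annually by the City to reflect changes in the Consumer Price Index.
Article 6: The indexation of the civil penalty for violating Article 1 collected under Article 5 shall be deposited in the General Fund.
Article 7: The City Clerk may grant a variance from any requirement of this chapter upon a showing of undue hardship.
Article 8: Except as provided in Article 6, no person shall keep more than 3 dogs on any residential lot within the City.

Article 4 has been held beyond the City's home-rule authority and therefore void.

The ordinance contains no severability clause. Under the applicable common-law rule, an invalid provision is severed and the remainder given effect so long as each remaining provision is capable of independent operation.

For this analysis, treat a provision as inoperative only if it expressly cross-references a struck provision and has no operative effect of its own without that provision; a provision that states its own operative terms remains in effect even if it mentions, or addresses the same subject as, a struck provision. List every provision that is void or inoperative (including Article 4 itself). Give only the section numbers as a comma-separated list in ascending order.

Article 4 is struck. The whole of Article 5 is the indexation of the civil penalty for violating Article 1, defined by reference to Article 4, so Article 5 cannot stand once Article 4 is removed. Article 6 does nothing except set the disposition of the indexation of the civil penalty for violating Article 1 by reference to Article 5; with Article 5 gone it has no independent effect and is inoperative. Article 8 mentions Article 6 but its own obligation stands independently of Article 6, so Article 8 is not affected. Under the stated default rule, only provisions that cannot operate independently fall away; the rest are enforced. That leaves Article 1, Article 2, Article 3, Article 7, and Article 8 in effect.

4, 5, 6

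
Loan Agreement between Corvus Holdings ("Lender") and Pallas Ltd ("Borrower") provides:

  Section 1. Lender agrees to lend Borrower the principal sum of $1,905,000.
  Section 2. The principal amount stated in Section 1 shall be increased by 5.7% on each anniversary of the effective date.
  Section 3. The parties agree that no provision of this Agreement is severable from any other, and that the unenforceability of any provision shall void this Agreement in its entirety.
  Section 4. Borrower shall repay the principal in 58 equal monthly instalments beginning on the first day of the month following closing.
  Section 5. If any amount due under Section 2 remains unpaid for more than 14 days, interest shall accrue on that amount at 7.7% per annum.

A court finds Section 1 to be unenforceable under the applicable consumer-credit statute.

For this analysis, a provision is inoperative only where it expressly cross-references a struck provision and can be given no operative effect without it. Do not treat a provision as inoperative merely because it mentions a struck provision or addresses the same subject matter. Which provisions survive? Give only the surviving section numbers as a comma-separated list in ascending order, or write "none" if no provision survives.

Section 1 is struck. Section 2 operates only by reference to Section 1, so it falls with Section 1. The whole of Section 5 is the default interest on the escalation of the principal amount, defined by reference to Section 2, so Section 5 cannot stand once Section 2 is removed. Section 3 provides that the Agreement is not severable, so the invalidity of any one provision voids the entire Agreement. No provision of the Agreement survives.

none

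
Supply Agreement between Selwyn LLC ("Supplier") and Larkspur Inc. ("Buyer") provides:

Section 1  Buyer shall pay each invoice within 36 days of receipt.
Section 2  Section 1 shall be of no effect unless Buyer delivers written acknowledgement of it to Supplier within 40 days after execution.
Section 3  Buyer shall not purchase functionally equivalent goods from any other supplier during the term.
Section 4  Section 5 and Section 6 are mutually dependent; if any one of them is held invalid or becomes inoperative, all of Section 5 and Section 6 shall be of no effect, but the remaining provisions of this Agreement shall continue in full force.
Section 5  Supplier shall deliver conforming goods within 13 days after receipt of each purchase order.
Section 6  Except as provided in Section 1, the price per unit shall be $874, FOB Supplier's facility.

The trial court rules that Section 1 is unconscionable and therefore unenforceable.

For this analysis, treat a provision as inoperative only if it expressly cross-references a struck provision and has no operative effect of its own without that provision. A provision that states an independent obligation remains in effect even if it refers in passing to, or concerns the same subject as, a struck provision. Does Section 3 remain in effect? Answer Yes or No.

Yes

Section 1 is struck. Section 2 has no operative effect of its own apart from Section 1 and is therefore inoperative. Although Section 6 refers to Section 1, its operative terms do not depend on Section 1, so it remains in effect. Section 4 ties Section 5 and Section 6 together, but none of those is affected here; the remaining provisions continue in force under Section 4. Section 3, Section 4, Section 5, and Section 6 remain in effect. Section 3 is among the surviving provisions, so the answer is yes.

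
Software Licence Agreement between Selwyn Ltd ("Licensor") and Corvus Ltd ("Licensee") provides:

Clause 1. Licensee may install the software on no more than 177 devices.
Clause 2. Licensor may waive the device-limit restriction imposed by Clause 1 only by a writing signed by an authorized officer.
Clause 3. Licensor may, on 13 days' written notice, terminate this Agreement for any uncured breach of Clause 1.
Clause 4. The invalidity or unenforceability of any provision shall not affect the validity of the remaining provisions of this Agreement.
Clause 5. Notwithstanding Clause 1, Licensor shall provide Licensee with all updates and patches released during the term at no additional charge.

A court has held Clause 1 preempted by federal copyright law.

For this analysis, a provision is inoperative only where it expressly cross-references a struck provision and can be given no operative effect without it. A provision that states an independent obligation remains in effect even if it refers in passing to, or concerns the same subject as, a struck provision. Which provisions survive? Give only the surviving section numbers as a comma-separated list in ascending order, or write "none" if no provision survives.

Clause 1 is struck. Clause 2 operates only by reference to Clause 1, so it falls with Clause 1. Clause 3 operates only by reference to Clause 1, so it falls with Clause 1. Although Clause 5 refers to Clause 1, its operative terms do not depend on Clause 1, so it remains in effect. Under the severability clause in Clause 4, the remaining provisions continue in force. That leaves Clause 4 and Clause 5 in effect.

4, 5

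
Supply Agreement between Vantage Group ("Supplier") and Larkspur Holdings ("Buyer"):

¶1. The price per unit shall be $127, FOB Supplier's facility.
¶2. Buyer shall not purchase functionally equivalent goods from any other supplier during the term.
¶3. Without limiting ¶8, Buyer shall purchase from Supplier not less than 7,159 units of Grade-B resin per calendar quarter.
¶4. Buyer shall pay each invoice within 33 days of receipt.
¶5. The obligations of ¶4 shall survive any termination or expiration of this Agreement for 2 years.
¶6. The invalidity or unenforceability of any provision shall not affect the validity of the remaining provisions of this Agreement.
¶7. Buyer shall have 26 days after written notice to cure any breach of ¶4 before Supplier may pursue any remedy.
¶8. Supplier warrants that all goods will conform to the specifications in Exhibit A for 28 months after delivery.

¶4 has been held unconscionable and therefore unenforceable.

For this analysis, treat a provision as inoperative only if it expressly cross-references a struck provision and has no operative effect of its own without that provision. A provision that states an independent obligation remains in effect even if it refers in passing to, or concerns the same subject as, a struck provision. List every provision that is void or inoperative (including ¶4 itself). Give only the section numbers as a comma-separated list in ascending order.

¶4 is struck. ¶5 operates only by reference to ¶4, so it falls with ¶4. ¶7 has no operative effect of its own apart from ¶4 and is therefore inoperative. ¶6 is a severability clause and preserves every provision that can still be given independent effect. ¶1, ¶2, ¶3, ¶6, and ¶8 remain in effect.

4, 5, 7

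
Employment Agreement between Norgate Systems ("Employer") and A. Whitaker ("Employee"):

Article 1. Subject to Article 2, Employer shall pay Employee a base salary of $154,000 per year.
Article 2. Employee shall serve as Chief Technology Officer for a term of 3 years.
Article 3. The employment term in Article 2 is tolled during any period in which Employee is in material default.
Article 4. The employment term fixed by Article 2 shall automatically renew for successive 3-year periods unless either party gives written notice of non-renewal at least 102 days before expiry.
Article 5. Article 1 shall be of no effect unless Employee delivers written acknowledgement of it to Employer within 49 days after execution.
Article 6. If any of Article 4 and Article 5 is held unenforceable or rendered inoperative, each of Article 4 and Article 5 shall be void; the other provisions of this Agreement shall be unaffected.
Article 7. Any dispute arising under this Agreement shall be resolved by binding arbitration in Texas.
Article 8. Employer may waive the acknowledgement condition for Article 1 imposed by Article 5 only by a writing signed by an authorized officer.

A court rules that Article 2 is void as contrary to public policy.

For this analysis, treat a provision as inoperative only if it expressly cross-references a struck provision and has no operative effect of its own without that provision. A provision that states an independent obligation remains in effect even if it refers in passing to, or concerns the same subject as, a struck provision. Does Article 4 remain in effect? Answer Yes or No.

No

Article 2 is struck. The whole of Article 3 is the tolling of the employment term, defined by reference to Article 2, so Article 3 cannot stand once Article 2 is removed. Article 4 has no operative effect of its own apart from Article 2 and is therefore inoperative. Article 1 mentions Article 2 but its own obligation stands independently of Article 2, so Article 1 is not affected. Article 6 declares Article 4 and Article 5 mutually dependent; since one of them has fallen, all of them are of no effect. That brings down Article 5 as well. Article 8 in turn depends solely on a provision now struck and likewise falls. The remainder continues in force under Article 6. Article 1, Article 6, and Article 7 remain in effect. Article 4 is among the inoperative provisions, so the answer is no.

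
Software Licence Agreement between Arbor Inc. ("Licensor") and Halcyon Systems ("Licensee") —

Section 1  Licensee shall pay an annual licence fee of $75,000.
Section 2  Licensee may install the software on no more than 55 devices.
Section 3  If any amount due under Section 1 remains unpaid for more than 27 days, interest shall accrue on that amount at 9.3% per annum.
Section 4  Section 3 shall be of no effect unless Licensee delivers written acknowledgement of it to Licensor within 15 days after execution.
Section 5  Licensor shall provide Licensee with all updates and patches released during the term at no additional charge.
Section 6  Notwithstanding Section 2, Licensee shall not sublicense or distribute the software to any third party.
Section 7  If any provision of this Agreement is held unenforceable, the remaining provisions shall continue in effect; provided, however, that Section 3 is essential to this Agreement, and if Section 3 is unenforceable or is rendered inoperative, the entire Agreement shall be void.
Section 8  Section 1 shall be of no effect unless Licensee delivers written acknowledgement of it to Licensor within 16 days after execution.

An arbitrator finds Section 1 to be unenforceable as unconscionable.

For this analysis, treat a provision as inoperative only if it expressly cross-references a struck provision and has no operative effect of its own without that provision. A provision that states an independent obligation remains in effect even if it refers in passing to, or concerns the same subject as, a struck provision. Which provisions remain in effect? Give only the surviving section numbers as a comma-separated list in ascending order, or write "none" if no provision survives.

none

Section 1 is struck. Section 3 operates only by reference to Section 1, so it falls with Section 1. Section 8 has no operative effect of its own apart from Section 1 and is therefore inoperative. Section 4 merely fixes the acknowledgement condition for Section 3; with Section 3 gone it has nothing to operate on and falls away. Section 7 makes Section 3 an essential term, and Section 3 has been rendered inoperative by the cascade; under Section 7, the entire Agreement is therefore void. No provision of the Agreement survives.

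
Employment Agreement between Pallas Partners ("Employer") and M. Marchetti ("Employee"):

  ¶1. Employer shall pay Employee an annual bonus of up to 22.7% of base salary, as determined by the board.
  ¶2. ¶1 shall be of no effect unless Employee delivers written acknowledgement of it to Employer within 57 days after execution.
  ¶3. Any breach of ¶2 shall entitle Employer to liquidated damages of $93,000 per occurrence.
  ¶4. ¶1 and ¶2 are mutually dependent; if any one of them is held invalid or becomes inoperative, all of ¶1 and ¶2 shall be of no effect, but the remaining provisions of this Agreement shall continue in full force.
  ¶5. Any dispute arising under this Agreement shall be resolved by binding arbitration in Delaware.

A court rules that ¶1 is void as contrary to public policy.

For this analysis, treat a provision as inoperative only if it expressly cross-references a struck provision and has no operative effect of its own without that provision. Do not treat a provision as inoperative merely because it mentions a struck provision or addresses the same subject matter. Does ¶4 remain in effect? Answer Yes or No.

¶1 is struck. The only function of ¶2 is the acknowledgement condition for ¶1, so it cannot stand once ¶1 is removed. ¶3 does nothing except set the liquidated-damages amount by reference to ¶2; with ¶2 gone it has no independent effect and is inoperative. ¶4 declares ¶1 and ¶2 mutually dependent; since one of them has fallen, all of them are of no effect. The remainder continues in force under ¶4. ¶4 and ¶5 remain in effect. ¶4 is among the surviving provisions, so the answer is yes.

Yes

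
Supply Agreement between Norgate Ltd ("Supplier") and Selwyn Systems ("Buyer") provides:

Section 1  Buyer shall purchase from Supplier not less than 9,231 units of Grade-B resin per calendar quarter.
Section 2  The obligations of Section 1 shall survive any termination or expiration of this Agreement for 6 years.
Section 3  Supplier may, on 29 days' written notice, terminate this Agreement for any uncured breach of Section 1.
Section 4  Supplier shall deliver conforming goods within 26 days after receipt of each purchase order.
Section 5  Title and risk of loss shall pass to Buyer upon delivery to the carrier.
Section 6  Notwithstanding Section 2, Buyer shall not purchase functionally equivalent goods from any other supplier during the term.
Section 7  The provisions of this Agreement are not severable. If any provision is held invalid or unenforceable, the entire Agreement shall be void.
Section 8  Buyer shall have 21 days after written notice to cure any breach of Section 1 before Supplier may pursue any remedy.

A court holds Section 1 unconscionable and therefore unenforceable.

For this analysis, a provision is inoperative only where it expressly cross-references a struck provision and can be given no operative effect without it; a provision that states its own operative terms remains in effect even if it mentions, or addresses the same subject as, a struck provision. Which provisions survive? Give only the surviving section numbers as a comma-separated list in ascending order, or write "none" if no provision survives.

Section 1 is struck. The only function of Section 2 is the survival period for Section 1, so it cannot stand once Section 1 is removed. Section 3 merely fixes the termination right for breach of Section 1; with Section 1 gone it has nothing to operate on and falls away. Section 8 operates only by reference to Section 1, so it falls with Section 1. Section 7 provides that the Agreement is not severable, so the invalidity of any one provision voids the entire Agreement. No provision of the Agreement survives.

none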